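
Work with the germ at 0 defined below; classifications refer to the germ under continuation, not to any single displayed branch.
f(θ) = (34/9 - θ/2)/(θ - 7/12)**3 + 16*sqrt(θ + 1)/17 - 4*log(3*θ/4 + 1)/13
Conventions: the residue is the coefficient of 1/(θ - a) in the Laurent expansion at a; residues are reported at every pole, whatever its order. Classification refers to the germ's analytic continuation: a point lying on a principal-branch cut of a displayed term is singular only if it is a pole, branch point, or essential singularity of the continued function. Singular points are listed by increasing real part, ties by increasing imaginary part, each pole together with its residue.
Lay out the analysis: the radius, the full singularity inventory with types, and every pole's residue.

Radius of convergence at 0: 7/12.
At -4/3: a logarithmic branch point.
At -1: an algebraic (square-root) branch point.
At 7/12: a pole of order 3; residue 0.

Denominator factor (θ - 7/12)^3: pole of order 3 at 7/12, modulus 7/12.
Branch term (-4/13)*log(1 - θ/(-4/3)): its argument vanishes at θ = -4/3, a logarithmic branch point, modulus 4/3.
Branch term (16/17)*sqrt(1 - θ/(-1)): its argument vanishes at θ = -1, a square-root branch point, modulus 1.
The radius of convergence is the smallest modulus among the singular points: 7/12.
The branch terms are analytic at 7/12 and contribute nothing to the residue; only the rational part matters.
At the order-3 pole 7/12 set g(θ) = (θ - (7/12))^3*(rational part) = 34/9 - θ/2.
Order-3 pole: residue = g''(a)/2; g''(7/12) = 0, so the residue is 0.
List the singular points by increasing real part (a conjugate pair: the negative imaginary part first).


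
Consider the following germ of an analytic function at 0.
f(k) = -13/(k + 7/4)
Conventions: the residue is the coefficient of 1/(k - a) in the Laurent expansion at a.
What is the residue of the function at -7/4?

At the order-1 pole -7/4 set g(k) = (k - (-7/4))*f(k) = -13.
Simple pole: residue = g(a) at a = -7/4, which is -13.

The residue is -13.


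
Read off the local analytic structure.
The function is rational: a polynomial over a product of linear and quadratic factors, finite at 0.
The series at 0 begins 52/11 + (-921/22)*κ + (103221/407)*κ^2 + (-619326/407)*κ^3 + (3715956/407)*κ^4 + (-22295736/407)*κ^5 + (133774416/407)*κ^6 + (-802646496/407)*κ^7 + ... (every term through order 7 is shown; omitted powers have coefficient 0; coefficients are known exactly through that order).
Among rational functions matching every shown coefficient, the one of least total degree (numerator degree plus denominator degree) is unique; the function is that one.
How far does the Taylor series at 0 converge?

The radius of convergence is 1/6.

No rational of total degree below 3 reproduces all 8 coefficients; solving the [2/1] Pade equations on them gives f(κ) = (15*κ**2/37 - 9*κ/4 + 26/33)/(κ + 1/6), whose expansion matches every shown term.
Denominator factor (κ + 1/6): pole of order 1 at -1/6, modulus 1/6.
The radius of convergence is the smallest modulus among the singular points: 1/6.


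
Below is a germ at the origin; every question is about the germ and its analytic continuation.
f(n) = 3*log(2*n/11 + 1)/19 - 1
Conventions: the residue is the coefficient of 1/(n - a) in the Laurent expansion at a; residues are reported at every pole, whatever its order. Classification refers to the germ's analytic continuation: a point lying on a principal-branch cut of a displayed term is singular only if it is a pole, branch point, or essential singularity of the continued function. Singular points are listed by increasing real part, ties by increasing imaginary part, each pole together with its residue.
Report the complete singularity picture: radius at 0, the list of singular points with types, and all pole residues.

Branch term (3/19)*log(1 - n/(-11/2)): its argument vanishes at n = -11/2, a logarithmic branch point, modulus 11/2.
The radius of convergence is the smallest modulus among the singular points: 11/2.

Radius of convergence at 0: 11/2.
At -11/2: a logarithmic branch point.


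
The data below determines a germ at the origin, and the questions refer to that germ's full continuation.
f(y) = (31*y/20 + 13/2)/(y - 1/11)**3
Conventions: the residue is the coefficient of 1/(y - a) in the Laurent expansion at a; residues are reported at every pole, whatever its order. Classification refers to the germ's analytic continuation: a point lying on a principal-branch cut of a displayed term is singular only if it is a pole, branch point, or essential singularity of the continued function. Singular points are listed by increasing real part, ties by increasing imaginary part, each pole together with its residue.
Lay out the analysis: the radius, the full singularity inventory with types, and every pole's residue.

Radius of convergence at 0: 1/11.
At 1/11: a pole of order 3; residue 0.

Denominator factor (y - 1/11)^3: pole of order 3 at 1/11, modulus 1/11.
The radius of convergence is the smallest modulus among the singular points: 1/11.
At the order-3 pole 1/11 set g(y) = (y - (1/11))^3*f(y) = 31*y/20 + 13/2.
Order-3 pole: residue = g''(a)/2; g''(1/11) = 0, so the residue is 0.


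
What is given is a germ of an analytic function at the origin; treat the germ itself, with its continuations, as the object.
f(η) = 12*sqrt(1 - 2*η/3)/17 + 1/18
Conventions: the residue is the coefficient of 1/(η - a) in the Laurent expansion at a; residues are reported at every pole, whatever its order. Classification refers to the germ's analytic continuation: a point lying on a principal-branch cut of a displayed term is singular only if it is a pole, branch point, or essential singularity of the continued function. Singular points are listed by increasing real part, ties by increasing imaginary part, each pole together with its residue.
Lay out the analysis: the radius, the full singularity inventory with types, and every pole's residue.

Radius of convergence at 0: 3/2.
At 3/2: an algebraic (square-root) branch point.

Branch term (12/17)*sqrt(1 - η/(3/2)): its argument vanishes at η = 3/2, a square-root branch point, modulus 3/2.
The radius of convergence is the smallest modulus among the singular points: 3/2.


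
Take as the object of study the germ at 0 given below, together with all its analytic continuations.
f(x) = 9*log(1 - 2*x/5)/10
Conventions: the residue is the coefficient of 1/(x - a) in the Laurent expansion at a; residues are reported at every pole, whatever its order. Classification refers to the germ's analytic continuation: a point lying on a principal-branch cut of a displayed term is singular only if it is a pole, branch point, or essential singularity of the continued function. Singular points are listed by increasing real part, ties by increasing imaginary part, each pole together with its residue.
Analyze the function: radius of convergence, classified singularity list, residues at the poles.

Branch term (9/10)*log(1 - x/(5/2)): its argument vanishes at x = 5/2, a logarithmic branch point, modulus 5/2.
The radius of convergence is the smallest modulus among the singular points: 5/2.

Radius of convergence at 0: 5/2.
At 5/2: a logarithmic branch point.


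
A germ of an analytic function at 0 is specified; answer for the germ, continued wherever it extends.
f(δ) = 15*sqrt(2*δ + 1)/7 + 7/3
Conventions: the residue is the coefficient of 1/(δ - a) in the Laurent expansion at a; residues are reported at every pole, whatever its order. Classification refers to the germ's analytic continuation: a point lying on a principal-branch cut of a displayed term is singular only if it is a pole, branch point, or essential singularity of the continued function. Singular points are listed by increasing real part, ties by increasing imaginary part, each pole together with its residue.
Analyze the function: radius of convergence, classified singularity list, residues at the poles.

Branch term (15/7)*sqrt(1 - δ/(-1/2)): its argument vanishes at δ = -1/2, a square-root branch point, modulus 1/2.
The radius of convergence is the smallest modulus among the singular points: 1/2.

Radius of convergence at 0: 1/2.
At -1/2: an algebraic (square-root) branch point.


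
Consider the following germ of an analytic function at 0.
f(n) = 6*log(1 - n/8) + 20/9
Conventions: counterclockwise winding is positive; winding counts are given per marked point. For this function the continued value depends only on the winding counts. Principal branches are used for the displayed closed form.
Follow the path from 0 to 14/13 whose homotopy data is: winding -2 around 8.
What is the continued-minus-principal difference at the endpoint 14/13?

Continued minus principal equals -(24)*pi*i.

The rational part is single-valued and drops out of the difference; each branch term changes only by its own monodromy.
(6)*log(1 - n/(8)): each positive loop around 8 adds 2*pi*i to the log, so winding -2 contributes (6)*(-2)*2*pi*i = -(24)*pi*i.
Summing the contributions at n = 14/13 gives -(24)*pi*i.


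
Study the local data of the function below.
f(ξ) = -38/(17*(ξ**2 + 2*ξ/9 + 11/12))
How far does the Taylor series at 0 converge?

The radius of convergence is (1/6)*sqrt(33).

Denominator factor (ξ**2 + 2*ξ/9 + 11/12): discriminant -293/81, complex-conjugate roots (-1/9) + ((1/18)*sqrt(293))*i and (-1/9) - ((1/18)*sqrt(293))*i; poles of order 1, moduli (1/6)*sqrt(33) and (1/6)*sqrt(33).
The radius of convergence is the smallest modulus among the singular points: (1/6)*sqrt(33).


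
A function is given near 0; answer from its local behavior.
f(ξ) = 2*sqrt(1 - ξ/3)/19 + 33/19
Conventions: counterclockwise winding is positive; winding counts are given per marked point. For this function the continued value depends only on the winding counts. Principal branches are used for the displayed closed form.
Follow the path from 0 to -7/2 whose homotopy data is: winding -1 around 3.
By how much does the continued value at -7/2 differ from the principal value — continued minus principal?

The rational part is single-valued and drops out of the difference; each branch term changes only by its own monodromy.
(2/19)*sqrt(1 - ξ/(3)): winding -1 is odd, the square root flips sign, contributing -2*(2/19)*sqrt(1 - (-7/2)/(3)) = -2*(2/19)*sqrt(13/6) = -(2/57)*sqrt(78).
Summing the contributions at ξ = -7/2 gives -(2/57)*sqrt(78).

Continued minus principal equals -(2/57)*sqrt(78).


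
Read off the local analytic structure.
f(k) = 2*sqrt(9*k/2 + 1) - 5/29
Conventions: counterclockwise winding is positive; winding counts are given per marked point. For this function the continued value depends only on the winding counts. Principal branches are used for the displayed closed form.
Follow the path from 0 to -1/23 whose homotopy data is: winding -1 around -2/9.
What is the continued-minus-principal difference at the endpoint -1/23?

The rational part is single-valued and drops out of the difference; each branch term changes only by its own monodromy.
(2)*sqrt(1 - k/(-2/9)): winding -1 is odd, the square root flips sign, contributing -2*(2)*sqrt(1 - (-1/23)/(-2/9)) = -2*(2)*sqrt(37/46) = -(2/23)*sqrt(1702).
Summing the contributions at k = -1/23 gives -(2/23)*sqrt(1702).

Continued minus principal equals -(2/23)*sqrt(1702).


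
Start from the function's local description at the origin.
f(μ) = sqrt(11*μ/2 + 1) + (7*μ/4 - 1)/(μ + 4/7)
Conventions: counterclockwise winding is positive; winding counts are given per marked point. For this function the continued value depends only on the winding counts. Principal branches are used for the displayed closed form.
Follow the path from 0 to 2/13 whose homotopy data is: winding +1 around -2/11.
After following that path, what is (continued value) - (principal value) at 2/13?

Continued minus principal equals -(4/13)*sqrt(78).

The rational part is single-valued and drops out of the difference; each branch term changes only by its own monodromy.
(1)*sqrt(1 - μ/(-2/11)): winding +1 is odd, the square root flips sign, contributing -2*(1)*sqrt(1 - (2/13)/(-2/11)) = -2*(1)*sqrt(24/13) = -(4/13)*sqrt(78).
Summing the contributions at μ = 2/13 gives -(4/13)*sqrt(78).


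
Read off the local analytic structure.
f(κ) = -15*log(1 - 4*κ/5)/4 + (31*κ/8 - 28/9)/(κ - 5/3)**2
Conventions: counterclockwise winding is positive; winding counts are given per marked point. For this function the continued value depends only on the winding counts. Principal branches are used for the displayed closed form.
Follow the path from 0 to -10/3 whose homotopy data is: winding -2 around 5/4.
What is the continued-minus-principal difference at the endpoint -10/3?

The rational part is single-valued and drops out of the difference; each branch term changes only by its own monodromy.
(-15/4)*log(1 - κ/(5/4)): each positive loop around 5/4 adds 2*pi*i to the log, so winding -2 contributes (-15/4)*(-2)*2*pi*i = (15)*pi*i.
Summing the contributions at κ = -10/3 gives (15)*pi*i.

Continued minus principal equals (15)*pi*i.


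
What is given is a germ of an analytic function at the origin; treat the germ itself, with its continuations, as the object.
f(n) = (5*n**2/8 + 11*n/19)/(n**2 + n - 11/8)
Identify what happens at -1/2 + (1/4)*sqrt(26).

The denominator factor n**2 + n - 11/8 vanishes at -1/2 + (1/4)*sqrt(26) and appears to the power 1; the numerator there equals 1073/1216 - (7/608)*sqrt(26), nonzero, and no other factor vanishes.
Hence a pole whose order is the multiplicity, 1.

The point is a pole of order 1.


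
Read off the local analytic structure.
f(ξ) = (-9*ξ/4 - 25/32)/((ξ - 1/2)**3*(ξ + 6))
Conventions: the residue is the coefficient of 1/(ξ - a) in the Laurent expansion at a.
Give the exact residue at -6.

The residue is -407/8788.

At the order-1 pole -6 set g(ξ) = (ξ - (-6))*f(ξ) = (-9*ξ/4 - 25/32)/(ξ - 1/2)**3.
Simple pole: residue = g(a) at a = -6, which is -407/8788.


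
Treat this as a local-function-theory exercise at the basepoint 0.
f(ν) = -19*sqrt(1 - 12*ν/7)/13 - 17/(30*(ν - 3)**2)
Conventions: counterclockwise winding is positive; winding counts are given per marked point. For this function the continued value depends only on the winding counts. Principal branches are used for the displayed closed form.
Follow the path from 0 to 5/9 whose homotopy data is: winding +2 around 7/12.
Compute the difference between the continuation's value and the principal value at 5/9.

The rational part is single-valued and drops out of the difference; each branch term changes only by its own monodromy.
(-19/13)*sqrt(1 - ν/(7/12)): winding +2 is even, the square root returns to the same sheet, contribution 0.
Summing the contributions at ν = 5/9 gives 0.

Continued minus principal equals 0.


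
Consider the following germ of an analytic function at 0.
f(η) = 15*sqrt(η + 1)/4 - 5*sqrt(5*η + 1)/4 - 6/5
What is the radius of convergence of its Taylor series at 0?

The radius of convergence is 1/5.

Branch term (-5/4)*sqrt(1 - η/(-1/5)): its argument vanishes at η = -1/5, a square-root branch point, modulus 1/5.
Branch term (15/4)*sqrt(1 - η/(-1)): its argument vanishes at η = -1, a square-root branch point, modulus 1.
The radius of convergence is the smallest modulus among the singular points: 1/5.


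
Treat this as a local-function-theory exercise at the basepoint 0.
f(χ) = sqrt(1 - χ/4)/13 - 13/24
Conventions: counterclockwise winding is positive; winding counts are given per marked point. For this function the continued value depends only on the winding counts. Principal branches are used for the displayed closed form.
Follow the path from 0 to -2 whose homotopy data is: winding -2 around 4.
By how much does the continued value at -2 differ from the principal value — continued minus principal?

Continued minus principal equals 0.

The rational part is single-valued and drops out of the difference; each branch term changes only by its own monodromy.
(1/13)*sqrt(1 - χ/(4)): winding -2 is even, the square root returns to the same sheet, contribution 0.
Summing the contributions at χ = -2 gives 0.


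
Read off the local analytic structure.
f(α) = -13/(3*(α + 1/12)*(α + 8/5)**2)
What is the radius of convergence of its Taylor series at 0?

The radius of convergence is 1/12.

Denominator factor (α + 8/5)^2: pole of order 2 at -8/5, modulus 8/5.
Denominator factor (α + 1/12): pole of order 1 at -1/12, modulus 1/12.
The radius of convergence is the smallest modulus among the singular points: 1/12.


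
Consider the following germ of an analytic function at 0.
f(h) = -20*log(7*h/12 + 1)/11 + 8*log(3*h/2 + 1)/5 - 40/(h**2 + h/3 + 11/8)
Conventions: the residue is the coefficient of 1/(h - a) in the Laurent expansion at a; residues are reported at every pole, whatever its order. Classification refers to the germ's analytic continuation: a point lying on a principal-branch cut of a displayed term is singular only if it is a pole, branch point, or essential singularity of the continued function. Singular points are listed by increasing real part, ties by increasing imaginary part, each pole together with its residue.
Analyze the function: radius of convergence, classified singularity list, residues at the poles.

Denominator factor (h**2 + h/3 + 11/8): discriminant -97/18, complex-conjugate roots (-1/6) + ((1/12)*sqrt(194))*i and (-1/6) - ((1/12)*sqrt(194))*i; poles of order 1, moduli (1/4)*sqrt(22) and (1/4)*sqrt(22).
Branch term (-20/11)*log(1 - h/(-12/7)): its argument vanishes at h = -12/7, a logarithmic branch point, modulus 12/7.
Branch term (8/5)*log(1 - h/(-2/3)): its argument vanishes at h = -2/3, a logarithmic branch point, modulus 2/3.
The radius of convergence is the smallest modulus among the singular points: 2/3.
The branch terms are analytic at (-1/6) - ((1/12)*sqrt(194))*i and contribute nothing to the residue; only the rational part matters.
The factor h**2 + h/3 + 11/8 splits as (h - a)(h - a') with a = (-1/6) - ((1/12)*sqrt(194))*i, a' = (-1/6) + ((1/12)*sqrt(194))*i. At the order-1 pole a set g(h) = (h - a)*(rational part) = [-40] / (h - a').
Simple pole: residue = g(a) at a = (-1/6) - ((1/12)*sqrt(194))*i, which is -((120/97)*sqrt(194))*i.
The branch terms are analytic at (-1/6) + ((1/12)*sqrt(194))*i and contribute nothing to the residue; only the rational part matters.
The factor h**2 + h/3 + 11/8 splits as (h - a)(h - a') with a = (-1/6) + ((1/12)*sqrt(194))*i, a' = (-1/6) - ((1/12)*sqrt(194))*i. At the order-1 pole a set g(h) = (h - a)*(rational part) = [-40] / (h - a').
Simple pole: residue = g(a) at a = (-1/6) + ((1/12)*sqrt(194))*i, which is ((120/97)*sqrt(194))*i.
List the singular points by increasing real part (a conjugate pair: the negative imaginary part first).

Radius of convergence at 0: 2/3.
At -12/7: a logarithmic branch point.
At -2/3: a logarithmic branch point.
At (-1/6) - ((1/12)*sqrt(194))*i: a pole of order 1; residue -((120/97)*sqrt(194))*i.
At (-1/6) + ((1/12)*sqrt(194))*i: a pole of order 1; residue ((120/97)*sqrt(194))*i.


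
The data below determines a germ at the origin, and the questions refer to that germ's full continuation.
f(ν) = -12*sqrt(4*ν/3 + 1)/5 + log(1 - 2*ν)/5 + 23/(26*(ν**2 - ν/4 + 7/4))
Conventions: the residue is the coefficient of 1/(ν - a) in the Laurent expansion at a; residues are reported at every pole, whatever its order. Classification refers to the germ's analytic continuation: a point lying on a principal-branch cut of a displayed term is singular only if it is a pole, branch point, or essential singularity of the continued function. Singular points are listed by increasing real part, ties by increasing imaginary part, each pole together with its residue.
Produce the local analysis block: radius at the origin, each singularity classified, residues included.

Radius of convergence at 0: 1/2.
At -3/4: an algebraic (square-root) branch point.
At (1/8) - ((1/8)*sqrt(111))*i: a pole of order 1; residue ((46/1443)*sqrt(111))*i.
At (1/8) + ((1/8)*sqrt(111))*i: a pole of order 1; residue -((46/1443)*sqrt(111))*i.
At 1/2: a logarithmic branch point.

Denominator factor (ν**2 - ν/4 + 7/4): discriminant -111/16, complex-conjugate roots (1/8) + ((1/8)*sqrt(111))*i and (1/8) - ((1/8)*sqrt(111))*i; poles of order 1, moduli (1/2)*sqrt(7) and (1/2)*sqrt(7).
Branch term (1/5)*log(1 - ν/(1/2)): its argument vanishes at ν = 1/2, a logarithmic branch point, modulus 1/2.
Branch term (-12/5)*sqrt(1 - ν/(-3/4)): its argument vanishes at ν = -3/4, a square-root branch point, modulus 3/4.
The radius of convergence is the smallest modulus among the singular points: 1/2.
The branch terms are analytic at (1/8) - ((1/8)*sqrt(111))*i and contribute nothing to the residue; only the rational part matters.
The factor ν**2 - ν/4 + 7/4 splits as (ν - a)(ν - a') with a = (1/8) - ((1/8)*sqrt(111))*i, a' = (1/8) + ((1/8)*sqrt(111))*i. At the order-1 pole a set g(ν) = (ν - a)*(rational part) = [23/26] / (ν - a').
Simple pole: residue = g(a) at a = (1/8) - ((1/8)*sqrt(111))*i, which is ((46/1443)*sqrt(111))*i.
The branch terms are analytic at (1/8) + ((1/8)*sqrt(111))*i and contribute nothing to the residue; only the rational part matters.
The factor ν**2 - ν/4 + 7/4 splits as (ν - a)(ν - a') with a = (1/8) + ((1/8)*sqrt(111))*i, a' = (1/8) - ((1/8)*sqrt(111))*i. At the order-1 pole a set g(ν) = (ν - a)*(rational part) = [23/26] / (ν - a').
Simple pole: residue = g(a) at a = (1/8) + ((1/8)*sqrt(111))*i, which is -((46/1443)*sqrt(111))*i.
List the singular points by increasing real part (a conjugate pair: the negative imaginary part first).


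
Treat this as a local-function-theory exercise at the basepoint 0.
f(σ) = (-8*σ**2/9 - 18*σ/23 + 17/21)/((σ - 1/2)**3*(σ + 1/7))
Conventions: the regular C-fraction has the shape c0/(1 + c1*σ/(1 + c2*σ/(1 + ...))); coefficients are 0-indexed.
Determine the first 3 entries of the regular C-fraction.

Taylor coefficients (expand at 0): a_0 = -136/3, a_1 = 6152/69, a_2 = -289672/207.
c0 = a_0 = -136/3. Peel one level at a time: if S = 1 + c*σ/S' with S'(0) = 1, then c is the σ-coefficient of S and S' = c*σ/(S - 1).
S_1 = c0/f = 1 + (769/391)*σ + (-12383636/458643)*σ^2 + ...; c1 = 769/391.
S_2 = c1*σ/(S_1 - 1) = 1 + (12383636/902037)*σ + ...; c2 = 12383636/902037.

The regular C-fraction coefficients are [-136/3, 769/391, 12383636/902037].


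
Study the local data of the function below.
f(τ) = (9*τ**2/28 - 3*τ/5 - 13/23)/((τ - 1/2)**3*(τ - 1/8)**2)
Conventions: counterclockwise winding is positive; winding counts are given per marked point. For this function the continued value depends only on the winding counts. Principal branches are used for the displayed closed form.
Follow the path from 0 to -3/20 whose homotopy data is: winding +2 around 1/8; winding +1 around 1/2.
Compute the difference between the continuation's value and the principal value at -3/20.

Continued minus principal equals 0.

The function is rational, hence single-valued: continuing it around any pole returns the same value, so the difference is 0.


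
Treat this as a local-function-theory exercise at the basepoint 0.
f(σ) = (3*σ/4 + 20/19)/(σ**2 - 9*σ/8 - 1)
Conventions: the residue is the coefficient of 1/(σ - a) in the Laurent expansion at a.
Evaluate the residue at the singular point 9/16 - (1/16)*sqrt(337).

The factor σ**2 - 9*σ/8 - 1 splits as (σ - a)(σ - a') with a = 9/16 - (1/16)*sqrt(337), a' = 9/16 + (1/16)*sqrt(337). At the order-1 pole a set g(σ) = (σ - a)*f(σ) = [3*σ/4 + 20/19] / (σ - a').
Simple pole: residue = g(a) at a = 9/16 - (1/16)*sqrt(337), which is 3/8 - (1793/51224)*sqrt(337).

The residue is 3/8 - (1793/51224)*sqrt(337).


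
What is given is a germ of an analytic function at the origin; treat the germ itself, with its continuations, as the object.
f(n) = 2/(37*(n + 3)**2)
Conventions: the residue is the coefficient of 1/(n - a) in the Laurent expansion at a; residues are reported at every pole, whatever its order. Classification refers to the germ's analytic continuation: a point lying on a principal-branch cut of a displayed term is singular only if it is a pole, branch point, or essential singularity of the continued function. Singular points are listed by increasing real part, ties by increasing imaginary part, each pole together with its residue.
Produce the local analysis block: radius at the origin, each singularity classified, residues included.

Radius of convergence at 0: 3.
At -3: a pole of order 2; residue 0.

Denominator factor (n + 3)^2: pole of order 2 at -3, modulus 3.
The radius of convergence is the smallest modulus among the singular points: 3.
At the order-2 pole -3 set g(n) = (n - (-3))^2*f(n) = 2/37.
Order-2 pole: residue = g'(a); g'(-3) = 0, so the residue is 0.


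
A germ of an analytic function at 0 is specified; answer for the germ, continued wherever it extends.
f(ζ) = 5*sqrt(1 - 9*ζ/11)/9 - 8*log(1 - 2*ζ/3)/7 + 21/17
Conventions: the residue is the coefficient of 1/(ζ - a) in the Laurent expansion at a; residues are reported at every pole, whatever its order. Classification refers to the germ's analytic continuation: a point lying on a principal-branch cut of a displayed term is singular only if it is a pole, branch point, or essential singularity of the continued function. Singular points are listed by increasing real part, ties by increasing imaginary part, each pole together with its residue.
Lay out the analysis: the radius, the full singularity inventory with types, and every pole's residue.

Branch term (-8/7)*log(1 - ζ/(3/2)): its argument vanishes at ζ = 3/2, a logarithmic branch point, modulus 3/2.
Branch term (5/9)*sqrt(1 - ζ/(11/9)): its argument vanishes at ζ = 11/9, a square-root branch point, modulus 11/9.
The radius of convergence is the smallest modulus among the singular points: 11/9.
List the singular points by increasing real part (a conjugate pair: the negative imaginary part first).

Radius of convergence at 0: 11/9.
At 11/9: an algebraic (square-root) branch point.
At 3/2: a logarithmic branch point.


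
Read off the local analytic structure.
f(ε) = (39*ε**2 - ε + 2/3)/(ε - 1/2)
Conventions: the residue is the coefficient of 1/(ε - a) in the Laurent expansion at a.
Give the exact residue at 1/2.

At the order-1 pole 1/2 set g(ε) = (ε - (1/2))*f(ε) = 39*ε**2 - ε + 2/3.
Simple pole: residue = g(a) at a = 1/2, which is 119/12.

The residue is 119/12.


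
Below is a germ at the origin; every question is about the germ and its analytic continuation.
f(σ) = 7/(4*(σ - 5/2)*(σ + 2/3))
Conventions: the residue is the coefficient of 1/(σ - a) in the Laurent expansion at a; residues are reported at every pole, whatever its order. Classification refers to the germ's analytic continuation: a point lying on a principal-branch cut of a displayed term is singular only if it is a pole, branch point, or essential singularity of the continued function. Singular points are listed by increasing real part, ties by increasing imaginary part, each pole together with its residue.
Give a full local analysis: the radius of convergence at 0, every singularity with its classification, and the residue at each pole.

Radius of convergence at 0: 2/3.
At -2/3: a pole of order 1; residue -21/38.
At 5/2: a pole of order 1; residue 21/38.

Denominator factor (σ - 5/2): pole of order 1 at 5/2, modulus 5/2.
Denominator factor (σ + 2/3): pole of order 1 at -2/3, modulus 2/3.
The radius of convergence is the smallest modulus among the singular points: 2/3.
At the order-1 pole -2/3 set g(σ) = (σ - (-2/3))*f(σ) = 7/(4*(σ - 5/2)).
Simple pole: residue = g(a) at a = -2/3, which is -21/38.
At the order-1 pole 5/2 set g(σ) = (σ - (5/2))*f(σ) = 7/(4*(σ + 2/3)).
Simple pole: residue = g(a) at a = 5/2, which is 21/38.
List the singular points by increasing real part (a conjugate pair: the negative imaginary part first).


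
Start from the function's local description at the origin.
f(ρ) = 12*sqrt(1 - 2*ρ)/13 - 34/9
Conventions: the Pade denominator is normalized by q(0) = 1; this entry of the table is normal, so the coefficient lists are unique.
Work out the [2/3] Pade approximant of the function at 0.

The Pade approximant has numerator coefficients [-334/117, 9404/5733, 11257/3822]; denominator coefficients [1, -44/49, -177/196, 27/98].

Taylor coefficients needed (expand at 0): a_0 = -334/117, a_1 = -12/13, a_2 = -6/13, a_3 = -6/13, a_4 = -15/26, a_5 = -21/26.
Write the denominator as Q(ρ) = 1 + q1*ρ + q2*ρ^2 + q3*ρ^3. Requiring Q*f - P = O(ρ^6) with deg P <= 2 kills the coefficients of ρ^3..ρ^5 in Q*f:
  ρ^3: a_3 + q1*a_2 + q2*a_1 + q3*a_0 = 0, i.e. -6/13 + (-6/13)*q1 + (-12/13)*q2 + (-334/117)*q3 = 0.
  ρ^4: a_4 + q1*a_3 + q2*a_2 + q3*a_1 = 0, i.e. -15/26 + (-6/13)*q1 + (-6/13)*q2 + (-12/13)*q3 = 0.
  ρ^5: a_5 + q1*a_4 + q2*a_3 + q3*a_2 = 0, i.e. -21/26 + (-15/26)*q1 + (-6/13)*q2 + (-6/13)*q3 = 0.
Solving this linear system: q1 = -44/49, q2 = -177/196, q3 = 27/98.
The numerator is Q*f truncated at degree 2: P0 = a_0 = -334/117; P1 = a_1 + q1*a_0 = 9404/5733; P2 = a_2 + q1*a_1 + q2*a_0 = 11257/3822.


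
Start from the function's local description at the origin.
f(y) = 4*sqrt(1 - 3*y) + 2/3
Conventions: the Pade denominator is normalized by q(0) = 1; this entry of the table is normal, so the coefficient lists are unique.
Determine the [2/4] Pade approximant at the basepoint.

The Pade approximant has numerator coefficients [14/3, -27553/1371, 36841/1828]; denominator coefficients [1, -2761/914, 5115/3656, 1215/3656, 3483/29248].

Taylor coefficients needed (expand at 0): a_0 = 14/3, a_1 = -6, a_2 = -9/2, a_3 = -27/4, a_4 = -405/32, a_5 = -1701/64, a_6 = -15309/256.
Write the denominator as Q(y) = 1 + q1*y + q2*y^2 + q3*y^3 + q4*y^4. Requiring Q*f - P = O(y^7) with deg P <= 2 kills the coefficients of y^3..y^6 in Q*f:
  y^3: a_3 + q1*a_2 + q2*a_1 + q3*a_0 = 0, i.e. -27/4 + (-9/2)*q1 + (-6)*q2 + (14/3)*q3 = 0.
  y^4: a_4 + q1*a_3 + q2*a_2 + q3*a_1 + q4*a_0 = 0, i.e. -405/32 + (-27/4)*q1 + (-9/2)*q2 + (-6)*q3 + (14/3)*q4 = 0.
  y^5: a_5 + q1*a_4 + q2*a_3 + q3*a_2 + q4*a_1 = 0, i.e. -1701/64 + (-405/32)*q1 + (-27/4)*q2 + (-9/2)*q3 + (-6)*q4 = 0.
  y^6: a_6 + q1*a_5 + q2*a_4 + q3*a_3 + q4*a_2 = 0, i.e. -15309/256 + (-1701/64)*q1 + (-405/32)*q2 + (-27/4)*q3 + (-9/2)*q4 = 0.
Solving this linear system: q1 = -2761/914, q2 = 5115/3656, q3 = 1215/3656, q4 = 3483/29248.
The numerator is Q*f truncated at degree 2: P0 = a_0 = 14/3; P1 = a_1 + q1*a_0 = -27553/1371; P2 = a_2 + q1*a_1 + q2*a_0 = 36841/1828.


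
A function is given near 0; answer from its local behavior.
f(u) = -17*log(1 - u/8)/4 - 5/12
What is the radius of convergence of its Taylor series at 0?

The radius of convergence is 8.

Branch term (-17/4)*log(1 - u/(8)): its argument vanishes at u = 8, a logarithmic branch point, modulus 8.
The radius of convergence is the smallest modulus among the singular points: 8.


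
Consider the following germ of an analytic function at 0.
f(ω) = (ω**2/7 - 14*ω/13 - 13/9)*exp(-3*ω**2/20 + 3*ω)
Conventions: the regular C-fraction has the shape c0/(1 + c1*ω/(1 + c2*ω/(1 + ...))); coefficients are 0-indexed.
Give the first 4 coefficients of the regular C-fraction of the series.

Taylor coefficients (expand at 0): a_0 = -13/9, a_1 = -211/39, a_2 = -51167/5460, a_3 = -18393/1820.
c0 = a_0 = -13/9. Peel one level at a time: if S = 1 + c*ω/S' with S'(0) = 1, then c is the ω-coefficient of S and S' = c*ω/(S - 1).
S_1 = c0/f = 1 + (-633/169)*ω + (30154791/3998540)*ω^2 + ...; c1 = -633/169.
S_2 = c1*ω/(S_1 - 1) = 1 + (10051597/4992260)*ω + (988074229/872611600)*ω^2 + ...; c2 = 10051597/4992260.
S_3 = c2*ω/(S_2 - 1) = 1 + (-166984544701/296924175380)*ω + ...; c3 = -166984544701/296924175380.

The regular C-fraction coefficients are [-13/9, -633/169, 10051597/4992260, -166984544701/296924175380].


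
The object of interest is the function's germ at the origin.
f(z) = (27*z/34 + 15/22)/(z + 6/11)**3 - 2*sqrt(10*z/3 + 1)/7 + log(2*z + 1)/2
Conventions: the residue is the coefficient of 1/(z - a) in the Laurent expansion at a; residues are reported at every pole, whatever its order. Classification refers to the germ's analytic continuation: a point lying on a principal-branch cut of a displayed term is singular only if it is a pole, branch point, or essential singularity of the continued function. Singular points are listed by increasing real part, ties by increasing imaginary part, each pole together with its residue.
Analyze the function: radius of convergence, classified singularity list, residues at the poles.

Radius of convergence at 0: 3/10.
At -6/11: a pole of order 3; residue 0.
At -1/2: a logarithmic branch point.
At -3/10: an algebraic (square-root) branch point.

Denominator factor (z + 6/11)^3: pole of order 3 at -6/11, modulus 6/11.
Branch term (-2/7)*sqrt(1 - z/(-3/10)): its argument vanishes at z = -3/10, a square-root branch point, modulus 3/10.
Branch term (1/2)*log(1 - z/(-1/2)): its argument vanishes at z = -1/2, a logarithmic branch point, modulus 1/2.
The radius of convergence is the smallest modulus among the singular points: 3/10.
The branch terms are analytic at -6/11 and contribute nothing to the residue; only the rational part matters.
At the order-3 pole -6/11 set g(z) = (z - (-6/11))^3*(rational part) = 27*z/34 + 15/22.
Order-3 pole: residue = g''(a)/2; g''(-6/11) = 0, so the residue is 0.
List the singular points by increasing real part (a conjugate pair: the negative imaginary part first).


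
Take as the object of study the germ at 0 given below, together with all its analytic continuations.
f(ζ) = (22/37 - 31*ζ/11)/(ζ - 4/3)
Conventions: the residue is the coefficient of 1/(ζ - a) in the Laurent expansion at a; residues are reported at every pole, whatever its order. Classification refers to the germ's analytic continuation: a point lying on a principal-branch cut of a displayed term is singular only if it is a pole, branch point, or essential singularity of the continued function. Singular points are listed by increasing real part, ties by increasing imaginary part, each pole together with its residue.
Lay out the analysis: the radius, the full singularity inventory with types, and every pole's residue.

Radius of convergence at 0: 4/3.
At 4/3: a pole of order 1; residue -3862/1221.

Denominator factor (ζ - 4/3): pole of order 1 at 4/3, modulus 4/3.
The radius of convergence is the smallest modulus among the singular points: 4/3.
At the order-1 pole 4/3 set g(ζ) = (ζ - (4/3))*f(ζ) = 22/37 - 31*ζ/11.
Simple pole: residue = g(a) at a = 4/3, which is -3862/1221.


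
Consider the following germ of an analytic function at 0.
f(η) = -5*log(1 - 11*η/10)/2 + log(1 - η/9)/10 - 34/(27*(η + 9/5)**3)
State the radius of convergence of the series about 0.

The radius of convergence is 10/11.

Denominator factor (η + 9/5)^3: pole of order 3 at -9/5, modulus 9/5.
Branch term (-5/2)*log(1 - η/(10/11)): its argument vanishes at η = 10/11, a logarithmic branch point, modulus 10/11.
Branch term (1/10)*log(1 - η/(9)): its argument vanishes at η = 9, a logarithmic branch point, modulus 9.
The radius of convergence is the smallest modulus among the singular points: 10/11.


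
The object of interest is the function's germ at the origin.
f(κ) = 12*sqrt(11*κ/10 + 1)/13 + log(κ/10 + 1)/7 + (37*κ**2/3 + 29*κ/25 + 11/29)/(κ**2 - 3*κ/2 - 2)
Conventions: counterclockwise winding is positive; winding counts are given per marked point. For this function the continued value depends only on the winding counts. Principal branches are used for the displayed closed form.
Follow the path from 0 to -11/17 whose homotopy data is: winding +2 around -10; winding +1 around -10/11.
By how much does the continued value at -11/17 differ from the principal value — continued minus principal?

Continued minus principal equals (-(84/1105)*sqrt(170)) + ((4/7)*pi)*i.

The rational part is single-valued and drops out of the difference; each branch term changes only by its own monodromy.
(12/13)*sqrt(1 - κ/(-10/11)): winding +1 is odd, the square root flips sign, contributing -2*(12/13)*sqrt(1 - (-11/17)/(-10/11)) = -2*(12/13)*sqrt(49/170) = -(84/1105)*sqrt(170).
(1/7)*log(1 - κ/(-10)): each positive loop around -10 adds 2*pi*i to the log, so winding +2 contributes (1/7)*(2)*2*pi*i = (4/7)*pi*i.
Summing the contributions at κ = -11/17 gives (-(84/1105)*sqrt(170)) + ((4/7)*pi)*i.


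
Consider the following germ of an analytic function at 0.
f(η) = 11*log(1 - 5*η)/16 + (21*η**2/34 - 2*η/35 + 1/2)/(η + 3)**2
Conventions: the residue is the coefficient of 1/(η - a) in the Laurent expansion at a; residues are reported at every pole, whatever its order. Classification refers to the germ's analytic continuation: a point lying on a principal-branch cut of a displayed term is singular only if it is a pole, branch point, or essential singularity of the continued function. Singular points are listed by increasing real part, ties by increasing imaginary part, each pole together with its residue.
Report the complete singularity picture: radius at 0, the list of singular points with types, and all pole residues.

Radius of convergence at 0: 1/5.
At -3: a pole of order 2; residue -2239/595.
At 1/5: a logarithmic branch point.

Denominator factor (η + 3)^2: pole of order 2 at -3, modulus 3.
Branch term (11/16)*log(1 - η/(1/5)): its argument vanishes at η = 1/5, a logarithmic branch point, modulus 1/5.
The radius of convergence is the smallest modulus among the singular points: 1/5.
The branch term is analytic at -3 and contributes nothing to the residue; only the rational part matters.
At the order-2 pole -3 set g(η) = (η - (-3))^2*(rational part) = 21*η**2/34 - 2*η/35 + 1/2.
Order-2 pole: residue = g'(a); g'(-3) = -2239/595, so the residue is -2239/595.
List the singular points by increasing real part (a conjugate pair: the negative imaginary part first).


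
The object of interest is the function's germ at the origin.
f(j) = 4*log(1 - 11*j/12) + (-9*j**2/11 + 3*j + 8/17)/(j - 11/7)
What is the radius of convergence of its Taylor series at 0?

Denominator factor (j - 11/7): pole of order 1 at 11/7, modulus 11/7.
Branch term (4)*log(1 - j/(12/11)): its argument vanishes at j = 12/11, a logarithmic branch point, modulus 12/11.
The radius of convergence is the smallest modulus among the singular points: 12/11.

The radius of convergence is 12/11.


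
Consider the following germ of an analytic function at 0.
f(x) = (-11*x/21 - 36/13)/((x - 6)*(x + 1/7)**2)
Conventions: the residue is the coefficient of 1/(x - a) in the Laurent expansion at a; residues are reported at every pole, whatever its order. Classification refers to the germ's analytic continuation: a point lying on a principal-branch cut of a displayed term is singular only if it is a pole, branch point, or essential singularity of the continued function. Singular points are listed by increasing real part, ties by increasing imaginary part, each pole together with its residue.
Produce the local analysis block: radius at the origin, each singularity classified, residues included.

Radius of convergence at 0: 1/7.
At -1/7: a pole of order 2; residue 3766/24037.
At 6: a pole of order 1; residue -3766/24037.

Denominator factor (x + 1/7)^2: pole of order 2 at -1/7, modulus 1/7.
Denominator factor (x - 6): pole of order 1 at 6, modulus 6.
The radius of convergence is the smallest modulus among the singular points: 1/7.
At the order-2 pole -1/7 set g(x) = (x - (-1/7))^2*f(x) = (-11*x/21 - 36/13)/(x - 6).
Order-2 pole: residue = g'(a); g'(-1/7) = 3766/24037, so the residue is 3766/24037.
At the order-1 pole 6 set g(x) = (x - (6))*f(x) = (-11*x/21 - 36/13)/(x + 1/7)**2.
Simple pole: residue = g(a) at a = 6, which is -3766/24037.
List the singular points by increasing real part (a conjugate pair: the negative imaginary part first).


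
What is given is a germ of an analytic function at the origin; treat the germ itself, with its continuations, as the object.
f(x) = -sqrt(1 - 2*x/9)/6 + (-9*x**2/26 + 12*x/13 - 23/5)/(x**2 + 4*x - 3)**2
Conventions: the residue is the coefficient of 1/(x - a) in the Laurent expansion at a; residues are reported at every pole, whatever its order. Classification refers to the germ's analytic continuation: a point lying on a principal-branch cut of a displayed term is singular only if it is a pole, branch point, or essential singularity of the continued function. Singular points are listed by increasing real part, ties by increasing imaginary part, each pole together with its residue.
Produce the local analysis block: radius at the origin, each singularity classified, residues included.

Radius of convergence at 0: -2 + sqrt(7).
At -2 - sqrt(7): a pole of order 2; residue -(703/25480)*sqrt(7).
At -2 + sqrt(7): a pole of order 2; residue (703/25480)*sqrt(7).
At 9/2: an algebraic (square-root) branch point.
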